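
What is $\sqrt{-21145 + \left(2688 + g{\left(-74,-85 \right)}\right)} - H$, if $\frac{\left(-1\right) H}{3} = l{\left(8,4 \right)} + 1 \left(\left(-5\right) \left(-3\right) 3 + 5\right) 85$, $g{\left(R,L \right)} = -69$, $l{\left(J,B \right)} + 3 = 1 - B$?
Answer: $12732 + i \sqrt{18526} \approx 12732.0 + 136.11 i$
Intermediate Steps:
$l{\left(J,B \right)} = -2 - B$ ($l{\left(J,B \right)} = -3 - \left(-1 + B\right) = -2 - B$)
$H = -12732$ ($H = - 3 \left(\left(-2 - 4\right) + 1 \left(\left(-5\right) \left(-3\right) 3 + 5\right) 85\right) = - 3 \left(\left(-2 - 4\right) + 1 \left(15 \cdot 3 + 5\right) 85\right) = - 3 \left(-6 + 1 \left(45 + 5\right) 85\right) = - 3 \left(-6 + 1 \cdot 50 \cdot 85\right) = - 3 \left(-6 + 50 \cdot 85\right) = - 3 \left(-6 + 4250\right) = \left(-3\right) 4244 = -12732$)
$\sqrt{-21145 + \left(2688 + g{\left(-74,-85 \right)}\right)} - H = \sqrt{-21145 + \left(2688 - 69\right)} - -12732 = \sqrt{-21145 + 2619} + 12732 = \sqrt{-18526} + 12732 = i \sqrt{18526} + 12732 = 12732 + i \sqrt{18526}$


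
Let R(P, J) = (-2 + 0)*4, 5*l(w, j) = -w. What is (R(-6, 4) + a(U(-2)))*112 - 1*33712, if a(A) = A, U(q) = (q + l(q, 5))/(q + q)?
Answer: -172816/5 ≈ -34563.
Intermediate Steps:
l(w, j) = -w/5 (l(w, j) = (-w)/5 = -w/5)
U(q) = ⅖ (U(q) = (q - q/5)/(q + q) = (4*q/5)/((2*q)) = (4*q/5)*(1/(2*q)) = ⅖)
R(P, J) = -8 (R(P, J) = -2*4 = -8)
(R(-6, 4) + a(U(-2)))*112 - 1*33712 = (-8 + ⅖)*112 - 1*33712 = -38/5*112 - 33712 = -4256/5 - 33712 = -172816/5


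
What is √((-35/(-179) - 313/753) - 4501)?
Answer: I*√81776076095733/134787 ≈ 67.091*I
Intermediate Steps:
√((-35/(-179) - 313/753) - 4501) = √((-35*(-1/179) - 313*1/753) - 4501) = √((35/179 - 313/753) - 4501) = √(-29672/134787 - 4501) = √(-606705959/134787) = I*√81776076095733/134787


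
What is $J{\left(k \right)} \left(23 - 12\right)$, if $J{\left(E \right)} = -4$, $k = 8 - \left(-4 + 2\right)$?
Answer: $-44$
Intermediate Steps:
$k = 10$ ($k = 8 - -2 = 8 + 2 = 10$)
$J{\left(k \right)} \left(23 - 12\right) = - 4 \left(23 - 12\right) = \left(-4\right) 11 = -44$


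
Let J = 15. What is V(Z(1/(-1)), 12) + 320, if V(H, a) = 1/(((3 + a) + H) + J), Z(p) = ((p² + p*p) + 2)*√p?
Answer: 146575/458 - I/229 ≈ 320.03 - 0.0043668*I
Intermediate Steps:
Z(p) = √p*(2 + 2*p²) (Z(p) = ((p² + p²) + 2)*√p = (2*p² + 2)*√p = (2 + 2*p²)*√p = √p*(2 + 2*p²))
V(H, a) = 1/(18 + H + a) (V(H, a) = 1/(((3 + a) + H) + 15) = 1/((3 + H + a) + 15) = 1/(18 + H + a))
V(Z(1/(-1)), 12) + 320 = 1/(18 + 2*√(1/(-1))*(1 + (1/(-1))²) + 12) + 320 = 1/(18 + 2*√(-1)*(1 + (-1)²) + 12) + 320 = 1/(18 + 2*I*(1 + 1) + 12) + 320 = 1/(18 + 2*I*2 + 12) + 320 = 1/(18 + 4*I + 12) + 320 = 1/(30 + 4*I) + 320 = (30 - 4*I)/916 + 320 = 320 + (30 - 4*I)/916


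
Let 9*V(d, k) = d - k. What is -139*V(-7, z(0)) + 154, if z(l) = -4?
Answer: 601/3 ≈ 200.33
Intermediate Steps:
V(d, k) = -k/9 + d/9 (V(d, k) = (d - k)/9 = -k/9 + d/9)
-139*V(-7, z(0)) + 154 = -139*(-⅑*(-4) + (⅑)*(-7)) + 154 = -139*(4/9 - 7/9) + 154 = -139*(-⅓) + 154 = 139/3 + 154 = 601/3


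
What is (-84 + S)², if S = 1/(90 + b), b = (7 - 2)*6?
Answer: 101586241/14400 ≈ 7054.6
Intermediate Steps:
b = 30 (b = 5*6 = 30)
S = 1/120 (S = 1/(90 + 30) = 1/120 ≈ 0.0083333)
(-84 + S)² = (-84 + 1/120)² = (-10079/120)² = 101586241/14400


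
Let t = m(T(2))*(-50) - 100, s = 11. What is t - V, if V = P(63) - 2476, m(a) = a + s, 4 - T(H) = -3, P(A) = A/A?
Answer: 1475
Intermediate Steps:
P(A) = 1
T(H) = 7 (T(H) = 4 - 1*(-3) = 4 + 3 = 7)
m(a) = 11 + a (m(a) = a + 11 = 11 + a)
V = -2475 (V = 1 - 2476 = -2475)
t = -1000 (t = (11 + 7)*(-50) - 100 = 18*(-50) - 100 = -900 - 100 = -1000)
t - V = -1000 - 1*(-2475) = -1000 + 2475 = 1475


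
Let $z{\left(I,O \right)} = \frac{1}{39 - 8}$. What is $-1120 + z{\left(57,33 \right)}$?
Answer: $- \frac{34719}{31} \approx -1120.0$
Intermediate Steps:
$z{\left(I,O \right)} = \frac{1}{31}$
$-1120 + z{\left(57,33 \right)} = -1120 + \frac{1}{31} = - \frac{34719}{31}$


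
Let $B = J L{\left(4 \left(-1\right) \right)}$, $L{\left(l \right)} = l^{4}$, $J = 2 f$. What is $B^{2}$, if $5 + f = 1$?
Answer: $4194304$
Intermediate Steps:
$f = -4$ ($f = -5 + 1 = -4$)
$J = -8$ ($J = 2 \left(-4\right) = -8$)
$B = -2048$ ($B = - 8 \left(4 \left(-1\right)\right)^{4} = - 8 \left(-4\right)^{4} = \left(-8\right) 256 = -2048$)
$B^{2} = \left(-2048\right)^{2} = 4194304$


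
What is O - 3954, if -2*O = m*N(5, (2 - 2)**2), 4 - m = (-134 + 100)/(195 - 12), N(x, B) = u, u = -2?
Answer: -722816/183 ≈ -3949.8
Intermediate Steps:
N(x, B) = -2
m = 766/183 (m = 4 - (-134 + 100)/(195 - 12) = 4 - (-34)/183 = 4 - 1*(-34/183) = 4 + 34/183 = 766/183 ≈ 4.1858)
O = 766/183 (O = -383*(-2)/183 = -1/2*(-1532/183) = 766/183 ≈ 4.1858)
O - 3954 = 766/183 - 3954 = -722816/183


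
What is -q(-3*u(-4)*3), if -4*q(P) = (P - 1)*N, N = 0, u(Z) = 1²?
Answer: 0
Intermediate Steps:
u(Z) = 1
q(P) = 0 (q(P) = -(P - 1)*0/4 = -(-1 + P)*0/4 = -¼*0 = 0)
-q(-3*u(-4)*3) = -1*0 = 0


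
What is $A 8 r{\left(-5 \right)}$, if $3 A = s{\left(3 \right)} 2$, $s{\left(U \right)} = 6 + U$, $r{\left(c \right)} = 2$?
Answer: $96$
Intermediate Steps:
$A = 6$ ($A = \frac{\left(6 + 3\right) 2}{3} = \frac{9 \cdot 2}{3} = \frac{1}{3} \cdot 18 = 6$)
$A 8 r{\left(-5 \right)} = 6 \cdot 8 \cdot 2 = 48 \cdot 2 = 96$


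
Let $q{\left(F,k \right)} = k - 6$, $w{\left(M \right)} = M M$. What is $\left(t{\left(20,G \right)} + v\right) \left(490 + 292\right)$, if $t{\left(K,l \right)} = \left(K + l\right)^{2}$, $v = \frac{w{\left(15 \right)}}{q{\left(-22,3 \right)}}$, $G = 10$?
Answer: $645150$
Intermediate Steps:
$w{\left(M \right)} = M^{2}$
$q{\left(F,k \right)} = -6 + k$
$v = -75$ ($v = \frac{15^{2}}{-6 + 3} = \frac{225}{-3} = 225 \left(- \frac{1}{3}\right) = -75$)
$\left(t{\left(20,G \right)} + v\right) \left(490 + 292\right) = \left(\left(20 + 10\right)^{2} - 75\right) \left(490 + 292\right) = \left(30^{2} - 75\right) 782 = \left(900 - 75\right) 782 = 825 \cdot 782 = 645150$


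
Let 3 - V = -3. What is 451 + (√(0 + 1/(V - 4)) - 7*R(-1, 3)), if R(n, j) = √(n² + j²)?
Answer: 451 + √2/2 - 7*√10 ≈ 429.57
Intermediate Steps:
V = 6 (V = 3 - 1*(-3) = 3 + 3 = 6)
R(n, j) = √(j² + n²)
451 + (√(0 + 1/(V - 4)) - 7*R(-1, 3)) = 451 + (√(0 + 1/(6 - 4)) - 7*√(3² + (-1)²)) = 451 + (√(0 + 1/2) - 7*√(9 + 1)) = 451 + (√(0 + ½) - 7*√10) = 451 + (√(½) - 7*√10) = 451 + (√2/2 - 7*√10) = 451 + √2/2 - 7*√10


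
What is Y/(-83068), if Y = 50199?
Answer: -50199/83068 ≈ -0.60431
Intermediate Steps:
Y/(-83068) = 50199/(-83068) = 50199*(-1/83068) = -50199/83068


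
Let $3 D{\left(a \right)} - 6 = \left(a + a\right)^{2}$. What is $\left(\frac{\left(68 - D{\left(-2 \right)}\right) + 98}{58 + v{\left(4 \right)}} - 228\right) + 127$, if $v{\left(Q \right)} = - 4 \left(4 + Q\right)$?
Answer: $- \frac{3701}{39} \approx -94.897$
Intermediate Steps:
$v{\left(Q \right)} = -16 - 4 Q$
$D{\left(a \right)} = 2 + \frac{4 a^{2}}{3}$ ($D{\left(a \right)} = 2 + \frac{\left(a + a\right)^{2}}{3} = 2 + \frac{\left(2 a\right)^{2}}{3} = 2 + \frac{4 a^{2}}{3}$)
$\left(\frac{\left(68 - D{\left(-2 \right)}\right) + 98}{58 + v{\left(4 \right)}} - 228\right) + 127 = \left(\frac{\left(68 - \left(2 + \frac{4 \left(-2\right)^{2}}{3}\right)\right) + 98}{58 - 32} - 228\right) + 127 = \left(\frac{\left(68 - \left(2 + \frac{4}{3} \cdot 4\right)\right) + 98}{58 - 32} - 228\right) + 127 = \left(\frac{\left(68 - \left(2 + \frac{16}{3}\right)\right) + 98}{58 - 32} - 228\right) + 127 = \left(\frac{\left(68 - \frac{22}{3}\right) + 98}{26} - 228\right) + 127 = \left(\left(\left(68 - \frac{22}{3}\right) + 98\right) \frac{1}{26} - 228\right) + 127 = \left(\left(\frac{182}{3} + 98\right) \frac{1}{26} - 228\right) + 127 = \left(\frac{476}{3} \cdot \frac{1}{26} - 228\right) + 127 = \left(\frac{238}{39} - 228\right) + 127 = - \frac{8654}{39} + 127 = - \frac{3701}{39}$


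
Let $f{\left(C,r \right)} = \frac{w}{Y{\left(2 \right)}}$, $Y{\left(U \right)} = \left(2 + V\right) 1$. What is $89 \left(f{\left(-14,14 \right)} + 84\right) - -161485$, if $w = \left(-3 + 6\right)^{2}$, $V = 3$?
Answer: $\frac{845606}{5} \approx 1.6912 \cdot 10^{5}$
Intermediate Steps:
$Y{\left(U \right)} = 5$ ($Y{\left(U \right)} = \left(2 + 3\right) 1 = 5 \cdot 1 = 5$)
$w = 9$ ($w = 3^{2} = 9$)
$f{\left(C,r \right)} = \frac{9}{5}$
$89 \left(f{\left(-14,14 \right)} + 84\right) - -161485 = 89 \left(\frac{9}{5} + 84\right) - -161485 = 89 \cdot \frac{429}{5} + 161485 = \frac{38181}{5} + 161485 = \frac{845606}{5}$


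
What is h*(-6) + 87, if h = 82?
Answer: -405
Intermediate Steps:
h*(-6) + 87 = 82*(-6) + 87 = -492 + 87 = -405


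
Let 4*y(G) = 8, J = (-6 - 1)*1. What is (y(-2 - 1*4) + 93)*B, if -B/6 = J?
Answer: 3990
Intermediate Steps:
J = -7 (J = -7*1 = -7)
y(G) = 2 (y(G) = (¼)*8 = 2)
B = 42 (B = -6*(-7) = 42)
(y(-2 - 1*4) + 93)*B = (2 + 93)*42 = 95*42 = 3990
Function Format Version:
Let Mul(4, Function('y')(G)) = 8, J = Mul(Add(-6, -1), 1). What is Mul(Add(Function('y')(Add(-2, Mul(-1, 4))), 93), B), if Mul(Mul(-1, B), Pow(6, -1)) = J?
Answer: 3990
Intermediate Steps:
J = -7 (J = Mul(-7, 1) = -7)
Function('y')(G) = 2 (Function('y')(G) = Mul(Rational(1, 4), 8) = 2)
B = 42 (B = Mul(-6, -7) = 42)
Mul(Add(Function('y')(Add(-2, Mul(-1, 4))), 93), B) = Mul(Add(2, 93), 42) = Mul(95, 42) = 3990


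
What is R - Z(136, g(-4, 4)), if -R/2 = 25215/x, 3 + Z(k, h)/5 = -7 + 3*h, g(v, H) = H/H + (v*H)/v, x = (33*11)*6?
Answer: -17480/363 ≈ -48.154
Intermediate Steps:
x = 2178 (x = 363*6 = 2178)
g(v, H) = 1 + H (g(v, H) = 1 + (H*v)/v = 1 + H)
Z(k, h) = -50 + 15*h (Z(k, h) = -15 + 5*(-7 + 3*h) = -15 + (-35 + 15*h) = -50 + 15*h)
R = -8405/363 (R = -50430/2178 = -2*8405/726 = -8405/363 ≈ -23.154)
R - Z(136, g(-4, 4)) = -8405/363 - (-50 + 15*(1 + 4)) = -8405/363 - (-50 + 15*5) = -8405/363 - (-50 + 75) = -8405/363 - 1*25 = -8405/363 - 25 = -17480/363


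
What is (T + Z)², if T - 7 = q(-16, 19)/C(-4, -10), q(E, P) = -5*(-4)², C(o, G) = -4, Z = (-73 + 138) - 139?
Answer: 2209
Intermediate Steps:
Z = -74 (Z = 65 - 139 = -74)
q(E, P) = -80 (q(E, P) = -5*16 = -80)
T = 27 (T = 7 - 80/(-4) = 7 - 80*(-¼) = 7 + 20 = 27)
(T + Z)² = (27 - 74)² = (-47)² = 2209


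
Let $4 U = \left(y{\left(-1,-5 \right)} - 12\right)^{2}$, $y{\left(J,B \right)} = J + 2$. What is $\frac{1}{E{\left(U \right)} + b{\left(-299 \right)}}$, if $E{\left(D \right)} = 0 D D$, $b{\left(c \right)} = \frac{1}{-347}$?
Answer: $-347$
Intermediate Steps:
$y{\left(J,B \right)} = 2 + J$
$b{\left(c \right)} = - \frac{1}{347}$
$U = \frac{121}{4}$ ($U = \frac{\left(\left(2 - 1\right) - 12\right)^{2}}{4} = \frac{\left(1 - 12\right)^{2}}{4} = \frac{\left(-11\right)^{2}}{4} = \frac{1}{4} \cdot 121 = \frac{121}{4} \approx 30.25$)
$E{\left(D \right)} = 0$ ($E{\left(D \right)} = 0 D = 0$)
$\frac{1}{E{\left(U \right)} + b{\left(-299 \right)}} = \frac{1}{0 - \frac{1}{347}} = \frac{1}{- \frac{1}{347}} = -347$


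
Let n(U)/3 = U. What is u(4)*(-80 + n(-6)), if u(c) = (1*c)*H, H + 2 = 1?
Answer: 392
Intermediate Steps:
H = -1 (H = -2 + 1 = -1)
n(U) = 3*U
u(c) = -c (u(c) = (1*c)*(-1) = c*(-1) = -c)
u(4)*(-80 + n(-6)) = (-1*4)*(-80 + 3*(-6)) = -4*(-80 - 18) = -4*(-98) = 392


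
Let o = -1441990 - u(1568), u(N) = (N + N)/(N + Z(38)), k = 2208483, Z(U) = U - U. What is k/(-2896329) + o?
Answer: -1392161818617/965443 ≈ -1.4420e+6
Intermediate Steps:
Z(U) = 0
u(N) = 2 (u(N) = (N + N)/(N + 0) = (2*N)/N = 2)
o = -1441992 (o = -1441990 - 1*2 = -1441990 - 2 = -1441992)
k/(-2896329) + o = 2208483/(-2896329) - 1441992 = 2208483*(-1/2896329) - 1441992 = -736161/965443 - 1441992 = -1392161818617/965443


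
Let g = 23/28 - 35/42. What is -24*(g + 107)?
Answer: -17974/7 ≈ -2567.7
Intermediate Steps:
g = -1/84 (g = 23*(1/28) - 35*1/42 = 23/28 - ⅚ = -1/84 ≈ -0.011905)
-24*(g + 107) = -24*(-1/84 + 107) = -24*8987/84 = -17974/7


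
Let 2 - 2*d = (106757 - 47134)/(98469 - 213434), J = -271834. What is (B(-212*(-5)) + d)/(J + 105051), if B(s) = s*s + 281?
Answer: -258414247883/38348415190 ≈ -6.7386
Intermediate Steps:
B(s) = 281 + s² (B(s) = s² + 281 = 281 + s²)
d = 289553/229930 (d = 1 - (106757 - 47134)/(2*(98469 - 213434)) = 1 - 59623/(2*(-114965)) = 1 - 59623*(-1)/(2*114965) = 1 - ½*(-59623/114965) = 1 + 59623/229930 = 289553/229930 ≈ 1.2593)
(B(-212*(-5)) + d)/(J + 105051) = ((281 + (-212*(-5))²) + 289553/229930)/(-271834 + 105051) = ((281 + 1060²) + 289553/229930)/(-166783) = ((281 + 1123600) + 289553/229930)*(-1/166783) = (1123881 + 289553/229930)*(-1/166783) = (258414247883/229930)*(-1/166783) = -258414247883/38348415190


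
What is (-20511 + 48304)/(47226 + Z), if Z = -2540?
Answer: 27793/44686 ≈ 0.62196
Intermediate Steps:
(-20511 + 48304)/(47226 + Z) = (-20511 + 48304)/(47226 - 2540) = 27793/44686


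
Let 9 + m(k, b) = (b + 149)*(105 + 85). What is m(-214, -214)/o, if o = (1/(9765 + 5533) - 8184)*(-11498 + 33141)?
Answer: 189067982/2709678299333 ≈ 6.9775e-5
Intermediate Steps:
m(k, b) = 28301 + 190*b (m(k, b) = -9 + (b + 149)*(105 + 85) = -9 + (149 + b)*190 = -9 + (28310 + 190*b) = 28301 + 190*b)
o = -2709678299333/15298 (o = (1/15298 - 8184)*21643 = -125198831/15298*21643 = -2709678299333/15298 ≈ -1.7713e+8)
m(-214, -214)/o = (28301 + 190*(-214))/(-2709678299333/15298) = (28301 - 40660)*(-15298/2709678299333) = -12359*(-15298/2709678299333) = 189067982/2709678299333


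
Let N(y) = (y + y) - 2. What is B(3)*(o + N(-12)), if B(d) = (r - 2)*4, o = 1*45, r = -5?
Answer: -532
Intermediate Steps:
o = 45
B(d) = -28 (B(d) = (-5 - 2)*4 = -7*4 = -28)
N(y) = -2 + 2*y (N(y) = 2*y - 2 = -2 + 2*y)
B(3)*(o + N(-12)) = -28*(45 + (-2 + 2*(-12))) = -28*(45 + (-2 - 24)) = -28*(45 - 26) = -28*19 = -532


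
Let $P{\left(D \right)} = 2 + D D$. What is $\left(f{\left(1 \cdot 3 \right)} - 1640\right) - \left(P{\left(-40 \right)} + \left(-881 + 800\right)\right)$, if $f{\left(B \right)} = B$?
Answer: $-3158$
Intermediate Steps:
$P{\left(D \right)} = 2 + D^{2}$
$\left(f{\left(1 \cdot 3 \right)} - 1640\right) - \left(P{\left(-40 \right)} + \left(-881 + 800\right)\right) = \left(1 \cdot 3 - 1640\right) - \left(\left(2 + \left(-40\right)^{2}\right) + \left(-881 + 800\right)\right) = \left(3 - 1640\right) - \left(\left(2 + 1600\right) - 81\right) = -1637 - \left(1602 - 81\right) = -1637 - 1521 = -3158$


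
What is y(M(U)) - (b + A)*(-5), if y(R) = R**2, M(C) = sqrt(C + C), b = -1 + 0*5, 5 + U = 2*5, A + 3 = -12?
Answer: -70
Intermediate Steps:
A = -15 (A = -3 - 12 = -15)
U = 5 (U = -5 + 2*5 = -5 + 10 = 5)
b = -1 (b = -1 + 0 = -1)
M(C) = sqrt(2)*sqrt(C) (M(C) = sqrt(2*C) = sqrt(2)*sqrt(C))
y(M(U)) - (b + A)*(-5) = (sqrt(2)*sqrt(5))**2 - (-1 - 15)*(-5) = (sqrt(10))**2 - (-16)*(-5) = 10 - 1*80 = 10 - 80 = -70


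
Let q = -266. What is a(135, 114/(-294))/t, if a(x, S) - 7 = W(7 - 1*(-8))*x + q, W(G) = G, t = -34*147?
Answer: -883/2499 ≈ -0.35334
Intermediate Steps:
t = -4998
a(x, S) = -259 + 15*x (a(x, S) = 7 + ((7 - 1*(-8))*x - 266) = 7 + ((7 + 8)*x - 266) = 7 + (15*x - 266) = 7 + (-266 + 15*x) = -259 + 15*x)
a(135, 114/(-294))/t = (-259 + 15*135)/(-4998) = (-259 + 2025)*(-1/4998) = 1766*(-1/4998) = -883/2499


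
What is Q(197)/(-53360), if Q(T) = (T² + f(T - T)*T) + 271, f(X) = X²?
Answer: -977/1334 ≈ -0.73238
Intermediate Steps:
Q(T) = 271 + T² (Q(T) = (T² + (T - T)²*T) + 271 = (T² + 0²*T) + 271 = (T² + 0*T) + 271 = (T² + 0) + 271 = T² + 271 = 271 + T²)
Q(197)/(-53360) = (271 + 197²)/(-53360) = (271 + 38809)*(-1/53360) = 39080*(-1/53360) = -977/1334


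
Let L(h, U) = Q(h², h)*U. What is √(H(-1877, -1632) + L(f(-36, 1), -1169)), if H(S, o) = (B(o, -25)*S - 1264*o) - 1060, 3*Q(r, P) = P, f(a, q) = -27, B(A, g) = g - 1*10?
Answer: 6*√59389 ≈ 1462.2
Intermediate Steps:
B(A, g) = -10 + g (B(A, g) = g - 10 = -10 + g)
Q(r, P) = P/3
L(h, U) = U*h/3 (L(h, U) = (h/3)*U = U*h/3)
H(S, o) = -1060 - 1264*o - 35*S (H(S, o) = ((-10 - 25)*S - 1264*o) - 1060 = (-35*S - 1264*o) - 1060 = (-1264*o - 35*S) - 1060 = -1060 - 1264*o - 35*S)
√(H(-1877, -1632) + L(f(-36, 1), -1169)) = √((-1060 - 1264*(-1632) - 35*(-1877)) + (⅓)*(-1169)*(-27)) = √((-1060 + 2062848 + 65695) + 10521) = √(2127483 + 10521) = √2138004 = 6*√59389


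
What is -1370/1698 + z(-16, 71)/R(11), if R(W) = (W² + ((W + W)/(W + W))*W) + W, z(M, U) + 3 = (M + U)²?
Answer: 2467723/121407 ≈ 20.326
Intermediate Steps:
z(M, U) = -3 + (M + U)²
R(W) = W² + 2*W (R(W) = (W² + ((2*W)/((2*W)))*W) + W = (W² + ((2*W)*(1/(2*W)))*W) + W = (W² + 1*W) + W = (W² + W) + W = (W + W²) + W = W² + 2*W)
-1370/1698 + z(-16, 71)/R(11) = -1370/1698 + (-3 + (-16 + 71)²)/((11*(2 + 11))) = -1370*1/1698 + (-3 + 55²)/((11*13)) = -685/849 + (-3 + 3025)/143 = -685/849 + 3022*(1/143) = -685/849 + 3022/143 = 2467723/121407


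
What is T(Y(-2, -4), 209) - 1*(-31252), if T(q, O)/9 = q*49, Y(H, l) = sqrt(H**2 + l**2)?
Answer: 31252 + 882*sqrt(5) ≈ 33224.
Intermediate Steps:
T(q, O) = 441*q (T(q, O) = 9*(q*49) = 9*(49*q) = 441*q)
T(Y(-2, -4), 209) - 1*(-31252) = 441*sqrt((-2)**2 + (-4)**2) - 1*(-31252) = 441*sqrt(4 + 16) + 31252 = 441*sqrt(20) + 31252 = 441*(2*sqrt(5)) + 31252 = 882*sqrt(5) + 31252 = 31252 + 882*sqrt(5)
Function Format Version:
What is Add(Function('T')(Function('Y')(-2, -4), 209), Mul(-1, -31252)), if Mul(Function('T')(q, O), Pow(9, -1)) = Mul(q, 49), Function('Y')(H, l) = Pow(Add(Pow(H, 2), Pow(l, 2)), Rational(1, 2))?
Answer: Add(31252, Mul(882, Pow(5, Rational(1, 2)))) ≈ 33224.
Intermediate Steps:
Function('T')(q, O) = Mul(441, q) (Function('T')(q, O) = Mul(9, Mul(q, 49)) = Mul(9, Mul(49, q)) = Mul(441, q))
Add(Function('T')(Function('Y')(-2, -4), 209), Mul(-1, -31252)) = Add(Mul(441, Pow(Add(Pow(-2, 2), Pow(-4, 2)), Rational(1, 2))), Mul(-1, -31252)) = Add(Mul(441, Pow(Add(4, 16), Rational(1, 2))), 31252) = Add(Mul(441, Pow(20, Rational(1, 2))), 31252) = Add(Mul(441, Mul(2, Pow(5, Rational(1, 2)))), 31252) = Add(Mul(882, Pow(5, Rational(1, 2))), 31252) = Add(31252, Mul(882, Pow(5, Rational(1, 2))))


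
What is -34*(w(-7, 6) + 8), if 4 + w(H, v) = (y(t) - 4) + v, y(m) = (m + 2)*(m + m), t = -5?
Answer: -1224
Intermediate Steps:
y(m) = 2*m*(2 + m) (y(m) = (2 + m)*(2*m) = 2*m*(2 + m))
w(H, v) = 22 + v (w(H, v) = -4 + ((2*(-5)*(2 - 5) - 4) + v) = -4 + ((2*(-5)*(-3) - 4) + v) = -4 + ((30 - 4) + v) = -4 + (26 + v) = 22 + v)
-34*(w(-7, 6) + 8) = -34*((22 + 6) + 8) = -34*(28 + 8) = -34*36 = -1224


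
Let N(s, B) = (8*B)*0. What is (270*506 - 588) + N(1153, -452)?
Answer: 136032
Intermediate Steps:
N(s, B) = 0
(270*506 - 588) + N(1153, -452) = (270*506 - 588) + 0 = (136620 - 588) + 0 = 136032 + 0 = 136032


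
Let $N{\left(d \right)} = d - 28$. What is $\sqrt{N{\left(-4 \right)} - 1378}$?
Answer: $i \sqrt{1410} \approx 37.55 i$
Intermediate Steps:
$N{\left(d \right)} = -28 + d$
$\sqrt{N{\left(-4 \right)} - 1378} = \sqrt{\left(-28 - 4\right) - 1378} = \sqrt{-32 - 1378} = \sqrt{-1410} = i \sqrt{1410}$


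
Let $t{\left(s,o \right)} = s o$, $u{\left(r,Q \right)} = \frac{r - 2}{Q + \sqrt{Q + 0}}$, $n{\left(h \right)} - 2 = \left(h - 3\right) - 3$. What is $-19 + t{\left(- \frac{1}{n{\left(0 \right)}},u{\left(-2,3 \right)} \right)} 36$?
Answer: $-37 + 6 \sqrt{3} \approx -26.608$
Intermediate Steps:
$n{\left(h \right)} = -4 + h$ ($n{\left(h \right)} = 2 + \left(\left(h - 3\right) - 3\right) = 2 + \left(\left(-3 + h\right) - 3\right) = 2 + \left(-6 + h\right) = -4 + h$)
$u{\left(r,Q \right)} = \frac{-2 + r}{Q + \sqrt{Q}}$
$t{\left(s,o \right)} = o s$
$-19 + t{\left(- \frac{1}{n{\left(0 \right)}},u{\left(-2,3 \right)} \right)} 36 = -19 + \frac{-2 - 2}{3 + \sqrt{3}} \left(- \frac{1}{-4 + 0}\right) 36 = -19 + \frac{1}{3 + \sqrt{3}} \left(-4\right) \left(- \frac{1}{-4}\right) 36 = -19 + - \frac{4}{3 + \sqrt{3}} \left(\left(-1\right) \left(- \frac{1}{4}\right)\right) 36 = -19 + - \frac{4}{3 + \sqrt{3}} \cdot \frac{1}{4} \cdot 36 = -19 + - \frac{1}{3 + \sqrt{3}} \cdot 36 = -19 - \frac{36}{3 + \sqrt{3}}$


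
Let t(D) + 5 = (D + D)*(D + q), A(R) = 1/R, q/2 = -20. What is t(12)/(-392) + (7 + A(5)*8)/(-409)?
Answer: 1367609/801640 ≈ 1.7060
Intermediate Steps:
q = -40 (q = 2*(-20) = -40)
A(R) = 1/R
t(D) = -5 + 2*D*(-40 + D) (t(D) = -5 + (D + D)*(D - 40) = -5 + (2*D)*(-40 + D) = -5 + 2*D*(-40 + D))
t(12)/(-392) + (7 + A(5)*8)/(-409) = (-5 - 80*12 + 2*12²)/(-392) + (7 + 8/5)/(-409) = (-5 - 960 + 2*144)*(-1/392) + (7 + (⅕)*8)*(-1/409) = (-5 - 960 + 288)*(-1/392) + (7 + 8/5)*(-1/409) = -677*(-1/392) + (43/5)*(-1/409) = 677/392 - 43/2045 = 1367609/801640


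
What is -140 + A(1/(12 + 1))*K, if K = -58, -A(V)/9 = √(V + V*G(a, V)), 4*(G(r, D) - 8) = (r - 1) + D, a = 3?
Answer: -140 + 783*√55/13 ≈ 306.68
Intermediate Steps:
G(r, D) = 31/4 + D/4 + r/4 (G(r, D) = 8 + ((r - 1) + D)/4 = 8 + ((-1 + r) + D)/4 = 8 + (-1 + D + r)/4 = 8 + (-¼ + D/4 + r/4) = 31/4 + D/4 + r/4)
A(V) = -9*√(V + V*(17/2 + V/4)) (A(V) = -9*√(V + V*(31/4 + V/4 + (¼)*3)) = -9*√(V + V*(31/4 + V/4 + ¾)) = -9*√(V + V*(17/2 + V/4)))
-140 + A(1/(12 + 1))*K = -140 - 9*√(38 + 1/(12 + 1))/√(12 + 1)/2*(-58) = -140 - 9*√13*√(38 + 1/13)/13/2*(-58) = -140 - 9*3*√55/13/2*(-58) = -140 - 27*√55/26*(-58) = -140 + 783*√55/13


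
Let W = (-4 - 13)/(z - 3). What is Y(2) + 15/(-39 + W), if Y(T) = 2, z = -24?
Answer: 1667/1036 ≈ 1.6091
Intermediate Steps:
W = 17/27 (W = (-4 - 13)/(-24 - 3) = -17/(-27) = -17*(-1/27) = 17/27 ≈ 0.62963)
Y(2) + 15/(-39 + W) = 2 + 15/(-39 + 17/27) = 2 + 15/(-1036/27) = 2 + 15*(-27/1036) = 2 - 405/1036 = 1667/1036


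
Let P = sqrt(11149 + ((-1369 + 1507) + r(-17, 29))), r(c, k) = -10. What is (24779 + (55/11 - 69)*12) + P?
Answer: 24011 + 3*sqrt(1253) ≈ 24117.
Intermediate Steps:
P = 3*sqrt(1253) (P = sqrt(11149 + ((-1369 + 1507) - 10)) = sqrt(11149 + (138 - 10)) = sqrt(11149 + 128) = sqrt(11277) = 3*sqrt(1253) ≈ 106.19)
(24779 + (55/11 - 69)*12) + P = (24779 + (55/11 - 69)*12) + 3*sqrt(1253) = (24779 + (55*(1/11) - 69)*12) + 3*sqrt(1253) = (24779 + (5 - 69)*12) + 3*sqrt(1253) = (24779 - 64*12) + 3*sqrt(1253) = (24779 - 768) + 3*sqrt(1253) = 24011 + 3*sqrt(1253)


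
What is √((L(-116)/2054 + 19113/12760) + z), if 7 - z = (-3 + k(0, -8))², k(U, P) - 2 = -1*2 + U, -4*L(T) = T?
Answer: I*√20950749789970/6552260 ≈ 0.69857*I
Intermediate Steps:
L(T) = -T/4
k(U, P) = U (k(U, P) = 2 + (-1*2 + U) = 2 + (-2 + U) = U)
z = -2 (z = 7 - (-3 + 0)² = 7 - 1*(-3)² = 7 - 1*9 = 7 - 9 = -2)
√((L(-116)/2054 + 19113/12760) + z) = √((-¼*(-116)/2054 + 19113/12760) - 2) = √((29*(1/2054) + 19113*(1/12760)) - 2) = √((29/2054 + 19113/12760) - 2) = √(19814071/13104520 - 2) = √(-6394969/13104520) = I*√20950749789970/6552260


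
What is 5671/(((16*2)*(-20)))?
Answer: -5671/640 ≈ -8.8609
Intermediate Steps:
5671/(((16*2)*(-20))) = 5671/((32*(-20))) = 5671/(-640) = 5671*(-1/640) = -5671/640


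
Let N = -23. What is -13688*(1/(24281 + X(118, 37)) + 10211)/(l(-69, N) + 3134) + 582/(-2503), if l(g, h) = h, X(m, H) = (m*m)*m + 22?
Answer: -194434345323407858/4327753066685 ≈ -44927.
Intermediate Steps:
X(m, H) = 22 + m**3 (X(m, H) = m**2*m + 22 = m**3 + 22 = 22 + m**3)
-13688*(1/(24281 + X(118, 37)) + 10211)/(l(-69, N) + 3134) + 582/(-2503) = -13688*(1/(24281 + (22 + 118**3)) + 10211)/(-23 + 3134) + 582/(-2503) = -(139768168/3111 + 13688/(3111*(24281 + (22 + 1643032)))) + 582*(-1/2503) = -(139768168/3111 + 13688/(3111*(24281 + 1643054))) - 582/2503 = -13688/(3111/(1/1667335 + 10211)) - 582/2503 = -13688/(3111/(17025157686/1667335)) - 582/2503 = -13688/(3111*(1667335/17025157686)) - 582/2503 = -13688/1729026395/5675052562 - 582/2503 = -13688*5675052562/1729026395 - 582/2503 = -77680119468656/1729026395 - 582/2503 = -194434345323407858/4327753066685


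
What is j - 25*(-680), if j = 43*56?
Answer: 19408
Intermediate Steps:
j = 2408
j - 25*(-680) = 2408 - 25*(-680) = 2408 + 17000 = 19408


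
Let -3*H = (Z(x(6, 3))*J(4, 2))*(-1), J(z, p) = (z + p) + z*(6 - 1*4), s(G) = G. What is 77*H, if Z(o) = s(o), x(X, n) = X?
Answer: 2156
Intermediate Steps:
Z(o) = o
J(z, p) = p + 3*z (J(z, p) = (p + z) + z*(6 - 4) = (p + z) + z*2 = (p + z) + 2*z = p + 3*z)
H = 28 (H = -6*(2 + 3*4)*(-1)/3 = -6*(2 + 12)*(-1)/3 = -6*14*(-1)/3 = -28*(-1) = -⅓*(-84) = 28)
77*H = 77*28 = 2156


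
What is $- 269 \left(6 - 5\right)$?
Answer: $-269$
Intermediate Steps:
$- 269 \left(6 - 5\right) = \left(-269\right) 1 = -269$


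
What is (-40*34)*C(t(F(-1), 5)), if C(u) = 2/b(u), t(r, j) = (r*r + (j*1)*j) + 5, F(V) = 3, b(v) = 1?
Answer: -2720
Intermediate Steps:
t(r, j) = 5 + j**2 + r**2 (t(r, j) = (r**2 + j*j) + 5 = (r**2 + j**2) + 5 = (j**2 + r**2) + 5 = 5 + j**2 + r**2)
C(u) = 2 (C(u) = 2/1 = 2*1 = 2)
(-40*34)*C(t(F(-1), 5)) = -40*34*2 = -1360*2 = -2720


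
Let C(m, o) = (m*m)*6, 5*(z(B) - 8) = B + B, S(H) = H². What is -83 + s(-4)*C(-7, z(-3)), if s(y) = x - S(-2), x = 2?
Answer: -671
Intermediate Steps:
z(B) = 8 + 2*B/5 (z(B) = 8 + (B + B)/5 = 8 + (2*B)/5 = 8 + 2*B/5)
s(y) = -2 (s(y) = 2 - 1*(-2)² = 2 - 1*4 = 2 - 4 = -2)
C(m, o) = 6*m² (C(m, o) = m²*6 = 6*m²)
-83 + s(-4)*C(-7, z(-3)) = -83 - 12*(-7)² = -83 - 12*49 = -83 - 2*294 = -83 - 588 = -671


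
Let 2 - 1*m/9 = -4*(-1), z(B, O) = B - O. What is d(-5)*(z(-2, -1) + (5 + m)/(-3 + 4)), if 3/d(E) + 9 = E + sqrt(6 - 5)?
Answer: 42/13 ≈ 3.2308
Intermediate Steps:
m = -18 (m = 18 - (-36)*(-1) = 18 - 9*4 = 18 - 36 = -18)
d(E) = 3/(-8 + E) (d(E) = 3/(-9 + (E + sqrt(6 - 5))) = 3/(-9 + (E + sqrt(1))) = 3/(-9 + (E + 1)) = 3/(-9 + (1 + E)) = 3/(-8 + E))
d(-5)*(z(-2, -1) + (5 + m)/(-3 + 4)) = (3/(-8 - 5))*((-2 - 1*(-1)) + (5 - 18)/(-3 + 4)) = (3/(-13))*((-2 + 1) - 13/1) = (3*(-1/13))*(-1 - 13*1) = -3*(-1 - 13)/13 = -3/13*(-14) = 42/13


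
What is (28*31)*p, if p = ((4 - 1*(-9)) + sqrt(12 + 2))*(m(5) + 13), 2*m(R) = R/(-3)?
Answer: 411866/3 + 31682*sqrt(14)/3 ≈ 1.7680e+5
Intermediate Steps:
m(R) = -R/6 (m(R) = (R/(-3))/2 = (R*(-1/3))/2 = (-R/3)/2 = -R/6)
p = 949/6 + 73*sqrt(14)/6 (p = ((4 - 1*(-9)) + sqrt(12 + 2))*(-1/6*5 + 13) = ((4 + 9) + sqrt(14))*(-5/6 + 13) = (13 + sqrt(14))*(73/6) = 949/6 + 73*sqrt(14)/6 ≈ 203.69)
(28*31)*p = (28*31)*(949/6 + 73*sqrt(14)/6) = 868*(949/6 + 73*sqrt(14)/6) = 411866/3 + 31682*sqrt(14)/3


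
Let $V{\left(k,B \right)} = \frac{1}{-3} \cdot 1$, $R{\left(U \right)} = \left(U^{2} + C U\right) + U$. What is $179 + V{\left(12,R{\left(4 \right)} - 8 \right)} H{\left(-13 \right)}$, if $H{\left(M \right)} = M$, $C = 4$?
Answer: $\frac{550}{3} \approx 183.33$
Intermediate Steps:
$R{\left(U \right)} = U^{2} + 5 U$ ($R{\left(U \right)} = \left(U^{2} + 4 U\right) + U = U^{2} + 5 U$)
$V{\left(k,B \right)} = - \frac{1}{3}$ ($V{\left(k,B \right)} = \left(- \frac{1}{3}\right) 1 = - \frac{1}{3}$)
$179 + V{\left(12,R{\left(4 \right)} - 8 \right)} H{\left(-13 \right)} = 179 - - \frac{13}{3} = 179 + \frac{13}{3} = \frac{550}{3}$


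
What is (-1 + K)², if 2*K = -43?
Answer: 2025/4 ≈ 506.25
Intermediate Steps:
K = -43/2 (K = (½)*(-43) = -43/2 ≈ -21.500)
(-1 + K)² = (-1 - 43/2)² = (-45/2)² = 2025/4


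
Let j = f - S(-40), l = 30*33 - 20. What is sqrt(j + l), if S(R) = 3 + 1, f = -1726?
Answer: 2*I*sqrt(190) ≈ 27.568*I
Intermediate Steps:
l = 970 (l = 990 - 20 = 970)
S(R) = 4
j = -1730 (j = -1726 - 1*4 = -1726 - 4 = -1730)
sqrt(j + l) = sqrt(-1730 + 970) = sqrt(-760) = 2*I*sqrt(190)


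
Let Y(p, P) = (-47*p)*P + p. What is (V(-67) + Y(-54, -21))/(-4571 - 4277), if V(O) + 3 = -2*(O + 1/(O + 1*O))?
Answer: 1782903/296408 ≈ 6.0150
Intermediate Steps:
Y(p, P) = p - 47*P*p (Y(p, P) = -47*P*p + p = p - 47*P*p)
V(O) = -3 - 1/O - 2*O (V(O) = -3 - 2*(O + 1/(O + 1*O)) = -3 - 2*(O + 1/(O + O)) = -3 - 2*(O + 1/(2*O)) = -3 + (-1/O - 2*O) = -3 - 1/O - 2*O)
(V(-67) + Y(-54, -21))/(-4571 - 4277) = ((-3 - 1/(-67) - 2*(-67)) - 54*(1 - 47*(-21)))/(-4571 - 4277) = ((-3 - 1*(-1/67) + 134) - 54*(1 + 987))/(-8848) = ((-3 + 1/67 + 134) - 54*988)*(-1/8848) = (8778/67 - 53352)*(-1/8848) = -3565806/67*(-1/8848) = 1782903/296408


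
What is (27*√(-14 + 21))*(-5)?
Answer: -135*√7 ≈ -357.18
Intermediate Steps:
(27*√(-14 + 21))*(-5) = (27*√7)*(-5) = -135*√7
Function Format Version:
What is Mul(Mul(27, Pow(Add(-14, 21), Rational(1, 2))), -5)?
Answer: Mul(-135, Pow(7, Rational(1, 2))) ≈ -357.18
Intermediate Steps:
Mul(Mul(27, Pow(Add(-14, 21), Rational(1, 2))), -5) = Mul(Mul(27, Pow(7, Rational(1, 2))), -5) = Mul(-135, Pow(7, Rational(1, 2)))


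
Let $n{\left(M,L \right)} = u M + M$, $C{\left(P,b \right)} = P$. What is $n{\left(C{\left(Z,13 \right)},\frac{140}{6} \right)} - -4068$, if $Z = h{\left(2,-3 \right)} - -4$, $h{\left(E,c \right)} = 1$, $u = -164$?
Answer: $3253$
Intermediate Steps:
$Z = 5$ ($Z = 1 - -4 = 1 + 4 = 5$)
$n{\left(M,L \right)} = - 163 M$ ($n{\left(M,L \right)} = - 164 M + M = - 163 M$)
$n{\left(C{\left(Z,13 \right)},\frac{140}{6} \right)} - -4068 = \left(-163\right) 5 - -4068 = -815 + 4068 = 3253$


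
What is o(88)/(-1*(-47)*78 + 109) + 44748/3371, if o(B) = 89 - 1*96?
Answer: 168900103/12725525 ≈ 13.273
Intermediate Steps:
o(B) = -7 (o(B) = 89 - 96 = -7)
o(88)/(-1*(-47)*78 + 109) + 44748/3371 = -7/(-1*(-47)*78 + 109) + 44748/3371 = -7/(47*78 + 109) + 44748*(1/3371) = -7/(3666 + 109) + 44748/3371 = -7/3775 + 44748/3371 = 168900103/12725525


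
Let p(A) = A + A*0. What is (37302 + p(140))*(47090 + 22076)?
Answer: 2589713372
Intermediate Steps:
p(A) = A (p(A) = A + 0 = A)
(37302 + p(140))*(47090 + 22076) = (37302 + 140)*(47090 + 22076) = 37442*69166 = 2589713372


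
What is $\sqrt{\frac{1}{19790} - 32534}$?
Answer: $\frac{9 i \sqrt{157305544810}}{19790} \approx 180.37 i$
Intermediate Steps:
$\sqrt{\frac{1}{19790} - 32534} = \sqrt{- \frac{643847859}{19790}} = \frac{9 i \sqrt{157305544810}}{19790}$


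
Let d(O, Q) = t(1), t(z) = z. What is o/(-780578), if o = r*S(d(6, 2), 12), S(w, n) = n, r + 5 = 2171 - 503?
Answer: -9978/390289 ≈ -0.025566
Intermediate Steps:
d(O, Q) = 1
r = 1663 (r = -5 + (2171 - 503) = -5 + 1668 = 1663)
o = 19956 (o = 1663*12 = 19956)
o/(-780578) = 19956/(-780578) = 19956*(-1/780578) = -9978/390289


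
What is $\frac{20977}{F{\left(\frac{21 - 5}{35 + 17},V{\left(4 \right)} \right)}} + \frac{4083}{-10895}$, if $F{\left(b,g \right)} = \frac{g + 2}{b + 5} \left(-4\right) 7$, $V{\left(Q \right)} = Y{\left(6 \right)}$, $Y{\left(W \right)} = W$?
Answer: $- \frac{15781454331}{31726240} \approx -497.43$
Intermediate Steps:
$V{\left(Q \right)} = 6$
$F{\left(b,g \right)} = - \frac{28 \left(2 + g\right)}{5 + b}$ ($F{\left(b,g \right)} = \frac{2 + g}{5 + b} \left(-4\right) 7 = - \frac{4 \left(2 + g\right)}{5 + b} 7 = - \frac{28 \left(2 + g\right)}{5 + b}$)
$\frac{20977}{F{\left(\frac{21 - 5}{35 + 17},V{\left(4 \right)} \right)}} + \frac{4083}{-10895} = \frac{20977}{28 \frac{1}{5 + \frac{21 - 5}{35 + 17}} \left(-2 - 6\right)} + \frac{4083}{-10895} = \frac{20977}{28 \frac{1}{5 + \frac{16}{52}} \left(-2 - 6\right)} + 4083 \left(- \frac{1}{10895}\right) = \frac{20977}{28 \frac{1}{5 + 16 \cdot \frac{1}{52}} \left(-8\right)} - \frac{4083}{10895} = \frac{20977}{28 \frac{1}{5 + \frac{4}{13}} \left(-8\right)} - \frac{4083}{10895} = \frac{20977}{28 \frac{1}{\frac{69}{13}} \left(-8\right)} - \frac{4083}{10895} = \frac{20977}{28 \cdot \frac{13}{69} \left(-8\right)} - \frac{4083}{10895} = \frac{20977}{- \frac{2912}{69}} - \frac{4083}{10895} = 20977 \left(- \frac{69}{2912}\right) - \frac{4083}{10895} = - \frac{1447413}{2912} - \frac{4083}{10895} = - \frac{15781454331}{31726240}$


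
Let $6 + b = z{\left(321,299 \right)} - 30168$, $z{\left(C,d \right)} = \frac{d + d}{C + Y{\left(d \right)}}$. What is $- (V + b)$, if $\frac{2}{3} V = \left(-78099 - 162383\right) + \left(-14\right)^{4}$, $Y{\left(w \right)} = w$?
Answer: $\frac{103314331}{310} \approx 3.3327 \cdot 10^{5}$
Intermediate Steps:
$z{\left(C,d \right)} = \frac{2 d}{C + d}$ ($z{\left(C,d \right)} = \frac{d + d}{C + d} = \frac{2 d}{C + d}$)
$V = -303099$ ($V = \frac{3 \left(\left(-78099 - 162383\right) + \left(-14\right)^{4}\right)}{2} = \frac{3 \left(-240482 + 38416\right)}{2} = \frac{3}{2} \left(-202066\right) = -303099$)
$b = - \frac{9353641}{310}$ ($b = -6 + \left(2 \cdot 299 \frac{1}{321 + 299} - 30168\right) = -6 - \left(30168 - \frac{598}{620}\right) = -6 - \left(30168 - \frac{299}{310}\right) = -6 + \left(\frac{299}{310} - 30168\right) = -6 - \frac{9351781}{310} = - \frac{9353641}{310} \approx -30173.0$)
$- (V + b) = - (-303099 - \frac{9353641}{310}) = \left(-1\right) \left(- \frac{103314331}{310}\right) = \frac{103314331}{310}$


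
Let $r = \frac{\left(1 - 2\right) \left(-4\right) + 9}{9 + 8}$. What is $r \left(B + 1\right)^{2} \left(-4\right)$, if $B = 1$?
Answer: $- \frac{208}{17} \approx -12.235$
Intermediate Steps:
$r = \frac{13}{17}$ ($r = \frac{\left(-1\right) \left(-4\right) + 9}{17} = \left(4 + 9\right) \frac{1}{17} = 13 \cdot \frac{1}{17} = \frac{13}{17} \approx 0.76471$)
$r \left(B + 1\right)^{2} \left(-4\right) = \frac{13 \left(1 + 1\right)^{2}}{17} \left(-4\right) = \frac{13 \cdot 2^{2}}{17} \left(-4\right) = \frac{13}{17} \cdot 4 \left(-4\right) = \frac{52}{17} \left(-4\right) = - \frac{208}{17}$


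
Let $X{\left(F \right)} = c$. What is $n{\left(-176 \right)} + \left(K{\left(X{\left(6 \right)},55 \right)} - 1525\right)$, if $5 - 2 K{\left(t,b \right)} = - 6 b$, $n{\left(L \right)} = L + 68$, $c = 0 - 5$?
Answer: $- \frac{2931}{2} \approx -1465.5$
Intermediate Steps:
$c = -5$ ($c = 0 - 5 = -5$)
$n{\left(L \right)} = 68 + L$
$X{\left(F \right)} = -5$
$K{\left(t,b \right)} = \frac{5}{2} + 3 b$ ($K{\left(t,b \right)} = \frac{5}{2} - \frac{\left(-6\right) b}{2} = \frac{5}{2} + 3 b$)
$n{\left(-176 \right)} + \left(K{\left(X{\left(6 \right)},55 \right)} - 1525\right) = \left(68 - 176\right) + \left(\left(\frac{5}{2} + 3 \cdot 55\right) - 1525\right) = -108 + \left(\left(\frac{5}{2} + 165\right) - 1525\right) = -108 + \left(\frac{335}{2} - 1525\right) = -108 - \frac{2715}{2} = - \frac{2931}{2}$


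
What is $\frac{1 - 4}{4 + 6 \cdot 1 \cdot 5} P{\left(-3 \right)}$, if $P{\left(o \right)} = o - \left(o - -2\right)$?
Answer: $\frac{3}{17} \approx 0.17647$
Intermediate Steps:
$P{\left(o \right)} = -2$ ($P{\left(o \right)} = o - \left(o + 2\right) = o - \left(2 + o\right) = -2$)
$\frac{1 - 4}{4 + 6 \cdot 1 \cdot 5} P{\left(-3 \right)} = \frac{1 - 4}{4 + 6 \cdot 1 \cdot 5} \left(-2\right) = - \frac{3}{4 + 6 \cdot 5} \left(-2\right) = - \frac{3}{4 + 30} \left(-2\right) = - \frac{3}{34} \left(-2\right) = \left(-3\right) \frac{1}{34} \left(-2\right) = \left(- \frac{3}{34}\right) \left(-2\right) = \frac{3}{17}$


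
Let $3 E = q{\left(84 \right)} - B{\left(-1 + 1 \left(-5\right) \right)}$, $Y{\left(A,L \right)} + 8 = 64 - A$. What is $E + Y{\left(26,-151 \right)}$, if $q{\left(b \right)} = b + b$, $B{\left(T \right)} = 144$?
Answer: $38$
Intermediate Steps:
$Y{\left(A,L \right)} = 56 - A$ ($Y{\left(A,L \right)} = -8 - \left(-64 + A\right) = 56 - A$)
$q{\left(b \right)} = 2 b$
$E = 8$ ($E = \frac{2 \cdot 84 - 144}{3} = \frac{168 - 144}{3} = \frac{1}{3} \cdot 24 = 8$)
$E + Y{\left(26,-151 \right)} = 8 + \left(56 - 26\right) = 8 + 30 = 38$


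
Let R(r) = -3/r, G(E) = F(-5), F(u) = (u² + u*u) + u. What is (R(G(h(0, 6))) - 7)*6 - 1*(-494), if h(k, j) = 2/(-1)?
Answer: 2258/5 ≈ 451.60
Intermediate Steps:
F(u) = u + 2*u² (F(u) = (u² + u²) + u = 2*u² + u = u + 2*u²)
h(k, j) = -2 (h(k, j) = 2*(-1) = -2)
G(E) = 45 (G(E) = -5*(1 + 2*(-5)) = -5*(1 - 10) = -5*(-9) = 45)
(R(G(h(0, 6))) - 7)*6 - 1*(-494) = (-3/45 - 7)*6 - 1*(-494) = (-3*1/45 - 7)*6 + 494 = (-1/15 - 7)*6 + 494 = -106/15*6 + 494 = -212/5 + 494 = 2258/5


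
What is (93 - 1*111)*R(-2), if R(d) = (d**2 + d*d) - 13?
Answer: 90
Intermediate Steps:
R(d) = -13 + 2*d**2 (R(d) = (d**2 + d**2) - 13 = 2*d**2 - 13 = -13 + 2*d**2)
(93 - 1*111)*R(-2) = (93 - 1*111)*(-13 + 2*(-2)**2) = (93 - 111)*(-13 + 2*4) = -18*(-13 + 8) = -18*(-5) = 90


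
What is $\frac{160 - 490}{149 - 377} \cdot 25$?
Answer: $\frac{1375}{38} \approx 36.184$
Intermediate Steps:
$\frac{160 - 490}{149 - 377} \cdot 25 = - \frac{330}{-228} \cdot 25 = \left(-330\right) \left(- \frac{1}{228}\right) 25 = \frac{55}{38} \cdot 25 = \frac{1375}{38}$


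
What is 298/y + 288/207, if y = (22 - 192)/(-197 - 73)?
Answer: 185602/391 ≈ 474.69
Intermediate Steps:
y = 17/27 (y = -170/(-270) = -170*(-1/270) = 17/27 ≈ 0.62963)
298/y + 288/207 = 298/(17/27) + 288/207 = 298*(27/17) + 288*(1/207) = 8046/17 + 32/23 = 185602/391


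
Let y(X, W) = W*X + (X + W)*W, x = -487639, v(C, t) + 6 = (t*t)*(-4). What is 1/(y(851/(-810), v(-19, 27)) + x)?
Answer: 135/1087638949 ≈ 1.2412e-7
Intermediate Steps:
v(C, t) = -6 - 4*t² (v(C, t) = -6 + (t*t)*(-4) = -6 + t²*(-4) = -6 - 4*t²)
y(X, W) = W*X + W*(W + X) (y(X, W) = W*X + (W + X)*W = W*X + W*(W + X))
1/(y(851/(-810), v(-19, 27)) + x) = 1/((-6 - 4*27²)*((-6 - 4*27²) + 2*(851/(-810))) - 487639) = 1/((-6 - 4*729)*((-6 - 4*729) + 2*(851*(-1/810))) - 487639) = 1/((-6 - 2916)*((-6 - 2916) + 2*(-851/810)) - 487639) = 1/(-2922*(-2922 - 851/405) - 487639) = 1/(-2922*(-1184261/405) - 487639) = 1/(1153470214/135 - 487639) = 1/(1087638949/135) = 135/1087638949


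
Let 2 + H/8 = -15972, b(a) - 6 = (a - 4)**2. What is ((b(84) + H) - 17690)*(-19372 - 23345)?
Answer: 5940909492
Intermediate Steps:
b(a) = 6 + (-4 + a)**2 (b(a) = 6 + (a - 4)**2 = 6 + (-4 + a)**2)
H = -127792 (H = -16 + 8*(-15972) = -16 - 127776 = -127792)
((b(84) + H) - 17690)*(-19372 - 23345) = (((6 + (-4 + 84)**2) - 127792) - 17690)*(-19372 - 23345) = (((6 + 80**2) - 127792) - 17690)*(-42717) = (((6 + 6400) - 127792) - 17690)*(-42717) = ((6406 - 127792) - 17690)*(-42717) = (-121386 - 17690)*(-42717) = -139076*(-42717) = 5940909492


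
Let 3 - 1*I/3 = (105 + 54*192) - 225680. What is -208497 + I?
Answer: 437133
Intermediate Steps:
I = 645630 (I = 9 - 3*((105 + 54*192) - 225680) = 9 - 3*((105 + 10368) - 225680) = 9 - 3*(10473 - 225680) = 9 - 3*(-215207) = 9 + 645621 = 645630)
-208497 + I = -208497 + 645630 = 437133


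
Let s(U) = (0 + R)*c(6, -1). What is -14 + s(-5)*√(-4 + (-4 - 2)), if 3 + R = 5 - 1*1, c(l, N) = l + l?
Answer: -14 + 12*I*√10 ≈ -14.0 + 37.947*I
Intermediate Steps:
c(l, N) = 2*l
R = 1 (R = -3 + (5 - 1*1) = -3 + (5 - 1) = -3 + 4 = 1)
s(U) = 12 (s(U) = (0 + 1)*(2*6) = 1*12 = 12)
-14 + s(-5)*√(-4 + (-4 - 2)) = -14 + 12*√(-4 + (-4 - 2)) = -14 + 12*√(-4 - 6) = -14 + 12*√(-10) = -14 + 12*(I*√10) = -14 + 12*I*√10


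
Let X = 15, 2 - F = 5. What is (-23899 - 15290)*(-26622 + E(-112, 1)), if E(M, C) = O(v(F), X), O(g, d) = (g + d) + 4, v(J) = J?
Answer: 1042662534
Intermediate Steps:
F = -3 (F = 2 - 1*5 = 2 - 5 = -3)
O(g, d) = 4 + d + g (O(g, d) = (d + g) + 4 = 4 + d + g)
E(M, C) = 16 (E(M, C) = 4 + 15 - 3 = 16)
(-23899 - 15290)*(-26622 + E(-112, 1)) = (-23899 - 15290)*(-26622 + 16) = -39189*(-26606) = 1042662534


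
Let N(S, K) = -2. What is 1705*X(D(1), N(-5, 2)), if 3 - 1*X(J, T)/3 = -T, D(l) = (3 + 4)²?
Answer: 5115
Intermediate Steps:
D(l) = 49 (D(l) = 7² = 49)
X(J, T) = 9 + 3*T (X(J, T) = 9 - (-3)*T = 9 + 3*T)
1705*X(D(1), N(-5, 2)) = 1705*(9 + 3*(-2)) = 1705*(9 - 6) = 1705*3 = 5115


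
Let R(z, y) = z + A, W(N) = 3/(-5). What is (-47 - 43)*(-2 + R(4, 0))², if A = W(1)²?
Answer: -62658/125 ≈ -501.26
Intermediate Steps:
W(N) = -⅗ (W(N) = 3*(-⅕) = -⅗)
A = 9/25 (A = (-⅗)² = 9/25 ≈ 0.36000)
R(z, y) = 9/25 + z (R(z, y) = z + 9/25 = 9/25 + z)
(-47 - 43)*(-2 + R(4, 0))² = (-47 - 43)*(-2 + (9/25 + 4))² = -90*(-2 + 109/25)² = -90*(59/25)² = -90*3481/625 = -62658/125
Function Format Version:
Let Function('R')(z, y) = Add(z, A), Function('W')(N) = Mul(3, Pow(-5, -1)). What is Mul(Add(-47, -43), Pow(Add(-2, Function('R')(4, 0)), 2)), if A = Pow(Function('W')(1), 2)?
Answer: Rational(-62658, 125) ≈ -501.26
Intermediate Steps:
Function('W')(N) = Rational(-3, 5) (Function('W')(N) = Mul(3, Rational(-1, 5)) = Rational(-3, 5))
A = Rational(9, 25) (A = Pow(Rational(-3, 5), 2) = Rational(9, 25) ≈ 0.36000)
Function('R')(z, y) = Add(Rational(9, 25), z) (Function('R')(z, y) = Add(z, Rational(9, 25)) = Add(Rational(9, 25), z))
Mul(Add(-47, -43), Pow(Add(-2, Function('R')(4, 0)), 2)) = Mul(Add(-47, -43), Pow(Add(-2, Add(Rational(9, 25), 4)), 2)) = Mul(-90, Pow(Add(-2, Rational(109, 25)), 2)) = Mul(-90, Pow(Rational(59, 25), 2)) = Mul(-90, Rational(3481, 625)) = Rational(-62658, 125)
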